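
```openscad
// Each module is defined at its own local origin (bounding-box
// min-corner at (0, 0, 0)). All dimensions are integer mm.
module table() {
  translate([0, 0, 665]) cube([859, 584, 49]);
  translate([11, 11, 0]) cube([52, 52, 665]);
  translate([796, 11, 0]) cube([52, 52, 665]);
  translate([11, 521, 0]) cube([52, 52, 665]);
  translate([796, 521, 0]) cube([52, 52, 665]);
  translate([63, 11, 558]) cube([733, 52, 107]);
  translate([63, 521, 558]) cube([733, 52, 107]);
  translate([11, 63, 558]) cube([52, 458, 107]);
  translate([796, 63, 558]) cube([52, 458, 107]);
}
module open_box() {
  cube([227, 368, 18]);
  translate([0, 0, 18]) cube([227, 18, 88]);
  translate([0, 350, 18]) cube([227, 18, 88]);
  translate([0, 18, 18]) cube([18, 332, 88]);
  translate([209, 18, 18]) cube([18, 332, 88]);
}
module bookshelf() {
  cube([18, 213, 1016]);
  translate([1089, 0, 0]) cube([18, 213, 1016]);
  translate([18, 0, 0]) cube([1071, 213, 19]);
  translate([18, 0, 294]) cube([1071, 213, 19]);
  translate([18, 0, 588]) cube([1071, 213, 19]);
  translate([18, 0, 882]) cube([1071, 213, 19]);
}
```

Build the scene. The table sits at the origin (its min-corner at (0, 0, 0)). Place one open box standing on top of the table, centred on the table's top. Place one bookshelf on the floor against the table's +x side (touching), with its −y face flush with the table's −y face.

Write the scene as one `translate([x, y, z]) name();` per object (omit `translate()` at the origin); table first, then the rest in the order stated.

table();
translate([316, 108, 714]) open_box();
translate([859, 0, 0]) bookshelf();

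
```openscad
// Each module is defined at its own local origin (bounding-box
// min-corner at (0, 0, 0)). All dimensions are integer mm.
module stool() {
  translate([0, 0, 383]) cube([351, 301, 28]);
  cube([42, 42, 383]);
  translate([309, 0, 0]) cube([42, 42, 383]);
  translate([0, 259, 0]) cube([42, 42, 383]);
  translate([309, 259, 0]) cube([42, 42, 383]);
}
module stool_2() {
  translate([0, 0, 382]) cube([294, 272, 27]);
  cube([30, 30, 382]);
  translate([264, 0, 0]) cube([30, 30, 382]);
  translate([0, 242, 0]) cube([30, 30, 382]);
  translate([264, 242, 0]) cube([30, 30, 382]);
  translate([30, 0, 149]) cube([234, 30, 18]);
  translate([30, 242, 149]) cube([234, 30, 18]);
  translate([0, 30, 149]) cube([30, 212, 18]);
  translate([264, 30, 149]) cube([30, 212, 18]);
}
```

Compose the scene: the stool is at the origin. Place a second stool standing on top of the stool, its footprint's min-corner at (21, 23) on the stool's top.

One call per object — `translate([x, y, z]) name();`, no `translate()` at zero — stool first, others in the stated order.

stool();
translate([21, 23, 411]) stool_2();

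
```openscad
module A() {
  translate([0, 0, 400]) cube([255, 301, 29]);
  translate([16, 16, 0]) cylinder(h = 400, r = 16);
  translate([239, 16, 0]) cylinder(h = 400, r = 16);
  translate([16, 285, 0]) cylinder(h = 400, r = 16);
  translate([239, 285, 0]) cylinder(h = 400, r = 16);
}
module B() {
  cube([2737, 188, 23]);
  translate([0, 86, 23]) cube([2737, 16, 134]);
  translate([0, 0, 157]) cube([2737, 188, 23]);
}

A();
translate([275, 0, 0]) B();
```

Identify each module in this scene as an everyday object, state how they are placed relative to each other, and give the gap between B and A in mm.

The I-beam's nearest face is 20 mm from the stool's +x face.

A is a stool. B is an I-beam. The I-beam is on the floor beside the stool on its +x side. The gap between the I-beam and the stool is 20 mm.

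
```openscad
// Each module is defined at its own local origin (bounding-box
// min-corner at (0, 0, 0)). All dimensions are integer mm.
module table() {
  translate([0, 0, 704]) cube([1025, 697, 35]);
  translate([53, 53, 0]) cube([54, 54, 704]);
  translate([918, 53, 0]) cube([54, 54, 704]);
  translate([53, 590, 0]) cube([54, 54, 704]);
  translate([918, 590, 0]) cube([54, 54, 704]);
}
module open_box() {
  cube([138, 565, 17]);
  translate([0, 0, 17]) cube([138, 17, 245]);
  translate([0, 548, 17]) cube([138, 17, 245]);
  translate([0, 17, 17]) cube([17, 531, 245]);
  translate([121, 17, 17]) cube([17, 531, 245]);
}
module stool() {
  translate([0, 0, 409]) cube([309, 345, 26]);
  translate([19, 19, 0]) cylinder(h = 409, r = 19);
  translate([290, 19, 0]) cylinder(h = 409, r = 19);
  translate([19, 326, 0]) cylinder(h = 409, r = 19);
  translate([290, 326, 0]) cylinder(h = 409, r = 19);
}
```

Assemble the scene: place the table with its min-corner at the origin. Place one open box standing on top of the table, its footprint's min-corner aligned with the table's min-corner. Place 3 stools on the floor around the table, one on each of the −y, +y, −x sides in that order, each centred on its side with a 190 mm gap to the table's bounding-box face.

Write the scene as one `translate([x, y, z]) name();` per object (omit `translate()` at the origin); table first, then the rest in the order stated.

table();
translate([0, 0, 739]) open_box();
translate([358, -535, 0]) stool();
translate([358, 887, 0]) stool();
translate([-499, 176, 0]) stool();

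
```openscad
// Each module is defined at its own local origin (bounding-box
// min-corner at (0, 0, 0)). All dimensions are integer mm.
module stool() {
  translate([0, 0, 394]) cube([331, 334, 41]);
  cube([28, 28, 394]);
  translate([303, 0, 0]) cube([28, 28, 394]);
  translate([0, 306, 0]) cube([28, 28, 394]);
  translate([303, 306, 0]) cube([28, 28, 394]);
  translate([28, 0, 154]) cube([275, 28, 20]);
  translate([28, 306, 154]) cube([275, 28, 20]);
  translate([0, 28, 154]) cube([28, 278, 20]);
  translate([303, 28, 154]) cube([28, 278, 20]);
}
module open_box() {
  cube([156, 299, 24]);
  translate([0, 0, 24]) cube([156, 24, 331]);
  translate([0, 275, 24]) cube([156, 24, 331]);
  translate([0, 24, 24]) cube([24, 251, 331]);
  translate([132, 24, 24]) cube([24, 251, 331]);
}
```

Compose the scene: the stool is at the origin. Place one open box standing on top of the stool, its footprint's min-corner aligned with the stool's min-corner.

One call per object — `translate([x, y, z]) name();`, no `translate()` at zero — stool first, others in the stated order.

stool();
translate([0, 0, 435]) open_box();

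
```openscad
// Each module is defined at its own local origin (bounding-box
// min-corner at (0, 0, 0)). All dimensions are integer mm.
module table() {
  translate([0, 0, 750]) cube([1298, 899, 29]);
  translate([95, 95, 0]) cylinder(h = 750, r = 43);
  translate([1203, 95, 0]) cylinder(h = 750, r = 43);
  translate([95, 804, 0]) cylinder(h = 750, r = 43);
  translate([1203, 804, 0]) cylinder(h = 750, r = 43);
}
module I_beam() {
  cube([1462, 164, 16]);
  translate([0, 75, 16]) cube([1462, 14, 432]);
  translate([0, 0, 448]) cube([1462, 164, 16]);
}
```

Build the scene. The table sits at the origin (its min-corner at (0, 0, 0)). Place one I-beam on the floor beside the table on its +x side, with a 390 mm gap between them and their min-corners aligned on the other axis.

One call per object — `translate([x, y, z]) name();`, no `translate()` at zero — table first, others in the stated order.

table();
translate([1688, 0, 0]) I_beam();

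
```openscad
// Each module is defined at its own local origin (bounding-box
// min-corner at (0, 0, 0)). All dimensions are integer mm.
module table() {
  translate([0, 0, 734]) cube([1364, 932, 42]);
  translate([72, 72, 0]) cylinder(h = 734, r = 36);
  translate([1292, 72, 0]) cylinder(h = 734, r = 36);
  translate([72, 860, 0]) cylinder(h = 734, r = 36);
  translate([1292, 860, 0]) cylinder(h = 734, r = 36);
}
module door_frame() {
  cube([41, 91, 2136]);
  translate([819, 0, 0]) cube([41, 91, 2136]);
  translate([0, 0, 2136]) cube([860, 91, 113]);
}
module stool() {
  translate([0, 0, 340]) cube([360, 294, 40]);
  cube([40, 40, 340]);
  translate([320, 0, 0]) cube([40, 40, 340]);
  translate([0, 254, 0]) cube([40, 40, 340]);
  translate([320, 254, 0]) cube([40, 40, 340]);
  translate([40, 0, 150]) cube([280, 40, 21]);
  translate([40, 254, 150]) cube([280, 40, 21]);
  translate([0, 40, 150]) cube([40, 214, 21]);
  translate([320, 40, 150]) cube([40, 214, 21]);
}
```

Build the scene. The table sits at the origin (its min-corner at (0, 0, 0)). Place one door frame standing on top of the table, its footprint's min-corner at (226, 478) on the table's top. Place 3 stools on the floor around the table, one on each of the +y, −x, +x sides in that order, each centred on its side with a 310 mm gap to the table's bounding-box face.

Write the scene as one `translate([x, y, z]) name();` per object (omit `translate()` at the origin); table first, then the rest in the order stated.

table();
translate([226, 478, 776]) door_frame();
translate([502, 1242, 0]) stool();
translate([-670, 319, 0]) stool();
translate([1674, 319, 0]) stool();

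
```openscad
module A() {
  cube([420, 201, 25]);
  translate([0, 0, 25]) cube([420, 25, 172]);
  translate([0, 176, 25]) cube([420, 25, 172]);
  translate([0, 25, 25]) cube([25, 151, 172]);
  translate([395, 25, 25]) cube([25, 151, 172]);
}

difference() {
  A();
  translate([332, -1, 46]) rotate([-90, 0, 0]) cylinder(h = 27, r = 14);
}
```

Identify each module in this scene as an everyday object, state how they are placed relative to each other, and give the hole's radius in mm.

The subtracted cylinder has r = 14 mm.

A is an open box. The open box has a circular hole through its front wall. The hole's radius is 14 mm.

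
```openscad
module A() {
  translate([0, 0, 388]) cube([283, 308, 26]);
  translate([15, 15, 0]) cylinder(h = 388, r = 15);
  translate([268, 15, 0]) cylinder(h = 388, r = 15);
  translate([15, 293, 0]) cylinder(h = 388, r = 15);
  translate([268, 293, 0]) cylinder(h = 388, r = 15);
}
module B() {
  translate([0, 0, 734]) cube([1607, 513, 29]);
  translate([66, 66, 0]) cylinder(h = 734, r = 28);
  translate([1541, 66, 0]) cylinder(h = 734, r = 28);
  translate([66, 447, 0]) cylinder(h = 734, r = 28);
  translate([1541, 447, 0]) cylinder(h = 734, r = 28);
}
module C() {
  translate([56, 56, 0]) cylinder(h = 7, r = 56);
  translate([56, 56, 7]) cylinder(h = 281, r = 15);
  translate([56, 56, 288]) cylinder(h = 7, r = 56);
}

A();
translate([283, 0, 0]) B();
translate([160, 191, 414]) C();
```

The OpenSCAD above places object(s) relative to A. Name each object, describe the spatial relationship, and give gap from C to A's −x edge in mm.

A is a stool. B is a table. C is a spool. The table is against the stool's +x side, with their −y faces flush. The spool is on top of the stool. The gap from the spool to the stool's −x edge is 160 mm.

The spool's min-x is at 160; the stool's min-x is 0; gap = 160 mm.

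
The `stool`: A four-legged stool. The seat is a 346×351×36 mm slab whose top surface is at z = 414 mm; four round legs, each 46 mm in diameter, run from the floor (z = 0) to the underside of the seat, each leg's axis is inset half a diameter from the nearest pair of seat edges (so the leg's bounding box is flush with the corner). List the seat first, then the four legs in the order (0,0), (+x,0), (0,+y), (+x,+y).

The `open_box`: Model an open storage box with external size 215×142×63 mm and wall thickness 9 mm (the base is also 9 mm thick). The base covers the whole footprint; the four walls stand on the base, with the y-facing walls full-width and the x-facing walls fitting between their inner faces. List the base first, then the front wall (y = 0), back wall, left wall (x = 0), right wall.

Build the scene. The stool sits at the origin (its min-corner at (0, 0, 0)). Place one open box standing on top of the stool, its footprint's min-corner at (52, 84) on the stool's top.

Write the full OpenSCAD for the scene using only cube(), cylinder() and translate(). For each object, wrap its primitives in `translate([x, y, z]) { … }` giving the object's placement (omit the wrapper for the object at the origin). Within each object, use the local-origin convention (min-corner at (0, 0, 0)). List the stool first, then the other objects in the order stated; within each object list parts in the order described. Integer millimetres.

translate([0, 0, 378]) cube([346, 351, 36]);
translate([23, 23, 0]) cylinder(h = 378, r = 23);
translate([323, 23, 0]) cylinder(h = 378, r = 23);
translate([23, 328, 0]) cylinder(h = 378, r = 23);
translate([323, 328, 0]) cylinder(h = 378, r = 23);
translate([52, 84, 414]) {
  cube([215, 142, 9]);
  translate([0, 0, 9]) cube([215, 9, 54]);
  translate([0, 133, 9]) cube([215, 9, 54]);
  translate([0, 9, 9]) cube([9, 124, 54]);
  translate([206, 9, 9]) cube([9, 124, 54]);
}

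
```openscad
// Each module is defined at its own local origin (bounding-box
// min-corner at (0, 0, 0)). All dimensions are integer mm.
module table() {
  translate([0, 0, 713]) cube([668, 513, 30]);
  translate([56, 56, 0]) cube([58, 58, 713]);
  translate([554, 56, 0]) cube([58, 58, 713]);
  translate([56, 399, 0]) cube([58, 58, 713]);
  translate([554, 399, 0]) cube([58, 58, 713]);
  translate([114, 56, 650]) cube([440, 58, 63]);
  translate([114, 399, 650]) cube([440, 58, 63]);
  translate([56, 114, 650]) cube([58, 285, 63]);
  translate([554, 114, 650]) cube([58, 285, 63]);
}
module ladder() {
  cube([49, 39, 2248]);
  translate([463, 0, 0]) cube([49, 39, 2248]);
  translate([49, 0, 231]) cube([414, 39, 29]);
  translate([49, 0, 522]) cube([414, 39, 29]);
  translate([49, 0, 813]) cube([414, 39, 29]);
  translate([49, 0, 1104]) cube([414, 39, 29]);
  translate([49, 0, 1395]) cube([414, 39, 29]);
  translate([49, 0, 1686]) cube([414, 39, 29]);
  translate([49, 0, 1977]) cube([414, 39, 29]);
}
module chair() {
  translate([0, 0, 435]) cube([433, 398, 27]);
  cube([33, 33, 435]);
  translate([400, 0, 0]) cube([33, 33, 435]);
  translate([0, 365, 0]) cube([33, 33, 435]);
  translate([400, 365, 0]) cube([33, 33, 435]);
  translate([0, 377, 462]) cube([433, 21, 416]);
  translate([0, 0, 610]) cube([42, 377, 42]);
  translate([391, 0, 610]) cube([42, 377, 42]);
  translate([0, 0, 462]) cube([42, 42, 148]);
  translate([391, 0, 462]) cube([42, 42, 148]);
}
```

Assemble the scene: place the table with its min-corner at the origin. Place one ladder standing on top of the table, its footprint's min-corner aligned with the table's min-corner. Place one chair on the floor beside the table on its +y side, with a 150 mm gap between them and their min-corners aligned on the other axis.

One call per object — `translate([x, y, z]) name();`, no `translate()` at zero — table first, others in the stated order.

table();
translate([0, 0, 743]) ladder();
translate([0, 663, 0]) chair();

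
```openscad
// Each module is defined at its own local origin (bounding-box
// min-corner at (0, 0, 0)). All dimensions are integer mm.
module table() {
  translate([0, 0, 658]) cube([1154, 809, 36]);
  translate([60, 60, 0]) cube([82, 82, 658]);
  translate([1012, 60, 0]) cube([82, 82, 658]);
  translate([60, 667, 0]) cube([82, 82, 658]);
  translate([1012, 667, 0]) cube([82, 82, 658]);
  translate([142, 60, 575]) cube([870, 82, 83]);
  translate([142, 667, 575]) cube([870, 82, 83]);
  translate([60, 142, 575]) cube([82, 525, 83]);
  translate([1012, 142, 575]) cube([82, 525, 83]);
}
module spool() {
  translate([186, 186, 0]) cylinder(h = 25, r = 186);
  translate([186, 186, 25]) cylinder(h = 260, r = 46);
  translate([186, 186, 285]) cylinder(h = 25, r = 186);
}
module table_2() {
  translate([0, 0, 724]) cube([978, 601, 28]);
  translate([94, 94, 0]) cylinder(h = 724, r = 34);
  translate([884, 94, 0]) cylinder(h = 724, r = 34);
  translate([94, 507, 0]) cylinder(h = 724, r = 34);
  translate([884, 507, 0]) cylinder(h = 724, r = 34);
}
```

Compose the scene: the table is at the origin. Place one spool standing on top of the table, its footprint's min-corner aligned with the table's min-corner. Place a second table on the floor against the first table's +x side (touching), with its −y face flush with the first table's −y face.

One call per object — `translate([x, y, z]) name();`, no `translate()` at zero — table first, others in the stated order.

table();
translate([0, 0, 694]) spool();
translate([1154, 0, 0]) table_2();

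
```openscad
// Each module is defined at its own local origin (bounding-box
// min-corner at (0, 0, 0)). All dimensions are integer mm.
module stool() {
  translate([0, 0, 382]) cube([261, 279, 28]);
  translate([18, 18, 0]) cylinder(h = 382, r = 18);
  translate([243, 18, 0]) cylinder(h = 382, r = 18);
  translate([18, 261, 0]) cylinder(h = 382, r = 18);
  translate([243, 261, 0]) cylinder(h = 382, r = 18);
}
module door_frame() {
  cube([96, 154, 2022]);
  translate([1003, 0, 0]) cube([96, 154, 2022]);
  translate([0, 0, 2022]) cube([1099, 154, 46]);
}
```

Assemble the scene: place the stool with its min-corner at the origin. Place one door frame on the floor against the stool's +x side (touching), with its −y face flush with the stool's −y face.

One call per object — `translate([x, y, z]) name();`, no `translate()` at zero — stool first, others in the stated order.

stool();
translate([261, 0, 0]) door_frame();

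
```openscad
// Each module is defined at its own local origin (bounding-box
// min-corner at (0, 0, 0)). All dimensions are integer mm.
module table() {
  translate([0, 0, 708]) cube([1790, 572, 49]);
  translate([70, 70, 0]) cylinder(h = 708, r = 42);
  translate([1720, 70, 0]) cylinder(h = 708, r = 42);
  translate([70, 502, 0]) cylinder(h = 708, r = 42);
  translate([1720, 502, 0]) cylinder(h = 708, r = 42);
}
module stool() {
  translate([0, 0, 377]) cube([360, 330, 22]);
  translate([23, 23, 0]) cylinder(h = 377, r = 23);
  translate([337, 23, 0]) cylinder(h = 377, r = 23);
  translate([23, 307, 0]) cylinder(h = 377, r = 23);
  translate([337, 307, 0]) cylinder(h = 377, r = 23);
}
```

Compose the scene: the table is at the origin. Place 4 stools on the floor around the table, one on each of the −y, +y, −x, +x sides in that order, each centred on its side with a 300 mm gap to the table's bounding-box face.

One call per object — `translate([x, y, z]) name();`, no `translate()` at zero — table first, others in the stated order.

table();
translate([715, -630, 0]) stool();
translate([715, 872, 0]) stool();
translate([-660, 121, 0]) stool();
translate([2090, 121, 0]) stool();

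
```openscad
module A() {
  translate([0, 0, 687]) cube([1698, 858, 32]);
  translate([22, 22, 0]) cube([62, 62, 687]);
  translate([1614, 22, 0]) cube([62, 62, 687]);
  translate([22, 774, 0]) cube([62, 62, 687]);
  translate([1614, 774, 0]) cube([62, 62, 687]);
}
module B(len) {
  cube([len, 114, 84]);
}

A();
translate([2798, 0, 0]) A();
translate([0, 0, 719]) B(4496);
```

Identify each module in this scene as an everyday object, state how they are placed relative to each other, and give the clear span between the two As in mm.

Second table starts at x = 2798; first ends at x = 1698; clear span = 2798 − 1698 = 1100 mm.

A is a table. B is a beam. A beam spans the tops of two tables. The clear span between the two tables is 1100 mm.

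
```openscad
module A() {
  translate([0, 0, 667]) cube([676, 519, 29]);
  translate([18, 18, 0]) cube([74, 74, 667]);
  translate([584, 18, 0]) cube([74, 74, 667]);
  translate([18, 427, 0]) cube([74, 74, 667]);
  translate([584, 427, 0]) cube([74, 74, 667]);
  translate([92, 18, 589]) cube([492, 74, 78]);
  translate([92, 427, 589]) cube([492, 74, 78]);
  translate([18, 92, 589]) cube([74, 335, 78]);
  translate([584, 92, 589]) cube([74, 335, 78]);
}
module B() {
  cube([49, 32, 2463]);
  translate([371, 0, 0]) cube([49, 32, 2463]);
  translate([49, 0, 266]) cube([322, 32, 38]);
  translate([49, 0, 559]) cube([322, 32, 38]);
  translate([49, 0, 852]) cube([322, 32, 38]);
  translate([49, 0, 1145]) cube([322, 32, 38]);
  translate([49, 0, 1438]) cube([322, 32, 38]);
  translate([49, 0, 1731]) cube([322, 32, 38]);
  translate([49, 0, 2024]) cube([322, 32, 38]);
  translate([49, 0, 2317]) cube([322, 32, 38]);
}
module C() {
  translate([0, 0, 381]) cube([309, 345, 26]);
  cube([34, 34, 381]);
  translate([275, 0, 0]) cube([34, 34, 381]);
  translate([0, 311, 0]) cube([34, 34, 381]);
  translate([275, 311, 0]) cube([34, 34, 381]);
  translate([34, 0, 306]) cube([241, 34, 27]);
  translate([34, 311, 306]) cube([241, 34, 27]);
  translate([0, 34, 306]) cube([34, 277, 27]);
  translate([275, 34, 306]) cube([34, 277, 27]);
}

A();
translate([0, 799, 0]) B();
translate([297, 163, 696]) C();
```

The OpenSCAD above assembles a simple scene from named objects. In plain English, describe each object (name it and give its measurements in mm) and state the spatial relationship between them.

A is a table: top 676 mm (x) × 519 mm (y), 29 mm thick, upper face at z = 696 mm, on four 74×74 mm square legs, each inset 18 mm from the nearest pair of top edges, running from z = 0 to the bottom of the top. Four apron rails, 74 mm thick and 78 mm tall, run between adjacent legs with their top edges flush with the underside of the top and their outer faces flush with the legs' outer faces.

B is a straight ladder. Two 49×32 mm vertical rails, 2463 mm tall, stand 420 mm apart (outside-to-outside) with their front faces coplanar on the −y side. 8 rungs, each 32 mm deep and 38 mm tall, span between the inner faces of the rails, front faces flush with the rails. The lowest rung's underside is at z = 266 mm and rungs are spaced 293 mm apart (underside to underside).

C is a simple wooden stool: a rectangular seat 309 mm (x) by 345 mm (y), 26 mm thick, top face at z = 407 mm, on four square legs, each 34×34 mm in cross-section. The legs rest on z = 0, each flush with a corner of the seat. Four stretchers, 34 mm wide and 27 mm tall, connect adjacent legs with their undersides at z = 306 mm, each running between the inner faces of the legs it joins and aligned with the legs' outer faces on the other axis.

The ladder is on the floor beside the table on its +y side. The stool is on top of the table.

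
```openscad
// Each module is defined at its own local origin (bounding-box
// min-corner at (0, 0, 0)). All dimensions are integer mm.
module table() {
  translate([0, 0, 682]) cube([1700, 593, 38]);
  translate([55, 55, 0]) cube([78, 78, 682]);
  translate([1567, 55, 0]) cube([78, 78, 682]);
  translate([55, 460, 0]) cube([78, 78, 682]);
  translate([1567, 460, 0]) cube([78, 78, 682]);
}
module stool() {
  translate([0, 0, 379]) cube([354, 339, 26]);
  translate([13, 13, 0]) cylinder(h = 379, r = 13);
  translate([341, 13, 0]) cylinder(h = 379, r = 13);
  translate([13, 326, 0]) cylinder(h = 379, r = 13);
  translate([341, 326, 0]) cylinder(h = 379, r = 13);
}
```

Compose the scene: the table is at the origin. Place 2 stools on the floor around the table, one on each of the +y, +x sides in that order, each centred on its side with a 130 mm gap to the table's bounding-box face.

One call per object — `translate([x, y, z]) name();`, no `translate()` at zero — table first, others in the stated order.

table();
translate([673, 723, 0]) stool();
translate([1830, 127, 0]) stool();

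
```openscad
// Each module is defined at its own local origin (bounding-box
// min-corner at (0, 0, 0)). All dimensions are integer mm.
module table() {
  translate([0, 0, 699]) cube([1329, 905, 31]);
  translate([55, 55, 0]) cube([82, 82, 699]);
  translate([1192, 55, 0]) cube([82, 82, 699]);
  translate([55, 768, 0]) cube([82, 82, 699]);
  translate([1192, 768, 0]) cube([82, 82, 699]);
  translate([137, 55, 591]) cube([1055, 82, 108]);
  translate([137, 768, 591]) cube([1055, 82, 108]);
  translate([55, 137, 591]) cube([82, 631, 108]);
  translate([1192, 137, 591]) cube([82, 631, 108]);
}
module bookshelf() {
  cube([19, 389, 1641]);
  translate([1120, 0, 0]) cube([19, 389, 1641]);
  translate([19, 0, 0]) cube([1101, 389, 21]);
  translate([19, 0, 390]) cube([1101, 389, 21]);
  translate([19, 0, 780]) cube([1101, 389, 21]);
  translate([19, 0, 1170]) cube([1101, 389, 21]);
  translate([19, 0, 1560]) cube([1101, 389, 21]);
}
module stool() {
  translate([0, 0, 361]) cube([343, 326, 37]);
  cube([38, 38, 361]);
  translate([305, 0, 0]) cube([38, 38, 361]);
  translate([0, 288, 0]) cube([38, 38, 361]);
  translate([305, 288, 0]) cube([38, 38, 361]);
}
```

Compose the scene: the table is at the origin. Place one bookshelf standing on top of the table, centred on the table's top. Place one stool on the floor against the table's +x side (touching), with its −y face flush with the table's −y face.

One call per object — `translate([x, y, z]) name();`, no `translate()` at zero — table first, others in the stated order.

table();
translate([95, 258, 730]) bookshelf();
translate([1329, 0, 0]) stool();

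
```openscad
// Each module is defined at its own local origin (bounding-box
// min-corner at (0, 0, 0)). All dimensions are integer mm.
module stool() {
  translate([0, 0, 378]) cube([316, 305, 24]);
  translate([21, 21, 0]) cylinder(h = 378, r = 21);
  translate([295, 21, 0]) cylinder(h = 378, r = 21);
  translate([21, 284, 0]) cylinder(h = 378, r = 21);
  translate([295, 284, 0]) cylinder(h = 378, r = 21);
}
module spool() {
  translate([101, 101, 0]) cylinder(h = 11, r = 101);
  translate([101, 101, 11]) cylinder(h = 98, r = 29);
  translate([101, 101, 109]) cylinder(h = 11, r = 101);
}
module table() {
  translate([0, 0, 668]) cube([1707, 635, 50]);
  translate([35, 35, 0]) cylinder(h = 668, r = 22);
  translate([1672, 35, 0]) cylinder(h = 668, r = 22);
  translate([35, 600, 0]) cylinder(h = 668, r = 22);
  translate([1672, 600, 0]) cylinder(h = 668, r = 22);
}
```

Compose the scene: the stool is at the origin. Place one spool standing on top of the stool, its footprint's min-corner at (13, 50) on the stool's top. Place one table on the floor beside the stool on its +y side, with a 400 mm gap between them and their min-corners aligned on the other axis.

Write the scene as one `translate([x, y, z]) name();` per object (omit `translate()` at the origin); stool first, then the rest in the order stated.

stool();
translate([13, 50, 402]) spool();
translate([0, 705, 0]) table();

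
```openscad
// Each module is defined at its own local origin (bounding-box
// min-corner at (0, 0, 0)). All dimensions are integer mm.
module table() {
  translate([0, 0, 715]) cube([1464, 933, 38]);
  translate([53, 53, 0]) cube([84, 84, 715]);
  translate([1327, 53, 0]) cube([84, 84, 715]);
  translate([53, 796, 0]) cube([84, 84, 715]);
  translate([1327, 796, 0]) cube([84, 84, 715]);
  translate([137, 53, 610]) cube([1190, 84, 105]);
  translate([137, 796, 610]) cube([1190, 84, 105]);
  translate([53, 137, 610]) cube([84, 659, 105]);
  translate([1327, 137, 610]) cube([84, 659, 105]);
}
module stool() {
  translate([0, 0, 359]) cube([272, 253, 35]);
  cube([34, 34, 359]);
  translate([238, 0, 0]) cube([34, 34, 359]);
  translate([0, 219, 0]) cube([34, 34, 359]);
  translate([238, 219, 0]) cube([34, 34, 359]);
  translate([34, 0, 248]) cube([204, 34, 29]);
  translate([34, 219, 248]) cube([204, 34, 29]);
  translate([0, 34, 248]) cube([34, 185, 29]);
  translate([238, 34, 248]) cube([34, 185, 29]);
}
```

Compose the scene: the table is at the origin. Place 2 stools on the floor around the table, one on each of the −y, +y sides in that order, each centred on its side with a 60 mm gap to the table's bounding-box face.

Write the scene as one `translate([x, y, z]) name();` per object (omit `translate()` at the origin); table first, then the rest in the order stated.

table();
translate([596, -313, 0]) stool();
translate([596, 993, 0]) stool();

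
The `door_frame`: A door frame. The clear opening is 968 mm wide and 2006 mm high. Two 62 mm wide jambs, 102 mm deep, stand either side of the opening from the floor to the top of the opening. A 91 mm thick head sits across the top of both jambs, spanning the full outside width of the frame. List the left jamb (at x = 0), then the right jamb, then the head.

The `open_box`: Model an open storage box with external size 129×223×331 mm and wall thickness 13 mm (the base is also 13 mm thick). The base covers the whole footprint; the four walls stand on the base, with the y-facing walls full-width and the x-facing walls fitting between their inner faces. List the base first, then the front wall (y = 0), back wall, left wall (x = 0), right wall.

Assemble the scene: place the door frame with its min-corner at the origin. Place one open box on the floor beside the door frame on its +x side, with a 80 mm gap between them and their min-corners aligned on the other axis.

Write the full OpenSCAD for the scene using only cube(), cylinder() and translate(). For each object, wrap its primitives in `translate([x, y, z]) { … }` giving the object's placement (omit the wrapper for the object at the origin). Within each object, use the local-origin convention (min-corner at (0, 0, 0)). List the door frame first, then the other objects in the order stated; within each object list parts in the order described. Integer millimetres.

cube([62, 102, 2006]);
translate([1030, 0, 0]) cube([62, 102, 2006]);
translate([0, 0, 2006]) cube([1092, 102, 91]);
translate([1172, 0, 0]) {
  cube([129, 223, 13]);
  translate([0, 0, 13]) cube([129, 13, 318]);
  translate([0, 210, 13]) cube([129, 13, 318]);
  translate([0, 13, 13]) cube([13, 197, 318]);
  translate([116, 13, 13]) cube([13, 197, 318]);
}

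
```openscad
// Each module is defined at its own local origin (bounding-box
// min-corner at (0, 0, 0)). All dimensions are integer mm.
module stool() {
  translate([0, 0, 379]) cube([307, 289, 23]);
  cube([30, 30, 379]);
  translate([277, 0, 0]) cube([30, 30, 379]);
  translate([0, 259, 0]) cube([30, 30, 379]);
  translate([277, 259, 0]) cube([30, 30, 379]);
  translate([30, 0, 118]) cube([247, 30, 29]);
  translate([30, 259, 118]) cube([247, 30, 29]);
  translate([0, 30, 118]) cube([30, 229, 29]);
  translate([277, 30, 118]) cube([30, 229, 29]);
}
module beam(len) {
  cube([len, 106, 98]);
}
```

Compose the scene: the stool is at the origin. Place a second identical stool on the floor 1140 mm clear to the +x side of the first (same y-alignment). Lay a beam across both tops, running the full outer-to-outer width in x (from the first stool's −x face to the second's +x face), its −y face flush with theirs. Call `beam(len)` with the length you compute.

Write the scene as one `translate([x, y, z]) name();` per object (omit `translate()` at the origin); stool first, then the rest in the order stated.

stool();
translate([1447, 0, 0]) stool();
translate([0, 0, 402]) beam(1754);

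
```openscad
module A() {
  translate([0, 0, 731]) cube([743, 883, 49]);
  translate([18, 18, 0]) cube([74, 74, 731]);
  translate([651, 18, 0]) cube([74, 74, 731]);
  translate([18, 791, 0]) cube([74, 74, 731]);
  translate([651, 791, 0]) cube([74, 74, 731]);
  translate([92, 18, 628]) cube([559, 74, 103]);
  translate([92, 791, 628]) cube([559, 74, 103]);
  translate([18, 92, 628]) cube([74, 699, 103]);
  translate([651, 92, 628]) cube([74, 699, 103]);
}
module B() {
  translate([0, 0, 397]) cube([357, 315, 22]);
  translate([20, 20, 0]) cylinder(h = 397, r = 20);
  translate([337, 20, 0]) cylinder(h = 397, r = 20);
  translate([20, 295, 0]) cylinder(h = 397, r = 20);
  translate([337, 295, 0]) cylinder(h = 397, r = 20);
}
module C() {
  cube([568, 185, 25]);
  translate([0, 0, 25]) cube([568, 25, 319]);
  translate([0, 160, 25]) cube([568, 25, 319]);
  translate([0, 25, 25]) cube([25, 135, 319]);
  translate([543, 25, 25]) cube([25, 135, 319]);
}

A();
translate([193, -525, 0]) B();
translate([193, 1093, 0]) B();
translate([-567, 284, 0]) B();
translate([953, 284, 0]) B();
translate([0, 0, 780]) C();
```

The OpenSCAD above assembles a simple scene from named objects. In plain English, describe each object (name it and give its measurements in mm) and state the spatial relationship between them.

A is a table: top 743 mm (x) × 883 mm (y), 49 mm thick, upper face at z = 780 mm, on four 74×74 mm square legs, each inset 18 mm from the nearest pair of top edges, running from z = 0 to the bottom of the top. Four apron rails, 74 mm thick and 103 mm tall, run between adjacent legs with their top edges flush with the underside of the top and their outer faces flush with the legs' outer faces.

B is a four-legged stool. The seat is 357×315 mm, 22 mm thick, top at z = 419 mm. It stands on four round legs, each 40 mm in diameter, from z = 0 to the seat underside, each leg's axis is inset half a diameter from the nearest pair of seat edges (so the leg's bounding box is flush with the corner).

C is an open-topped rectangular box: outside dimensions 568×185×344 mm, with a uniform wall and base thickness of 25 mm. The base is a full 568×185 slab on the floor; four walls sit on top of the base. The front and back walls (the −y and +y sides) span the full width; the two side walls fit between them.

Four stools sit around the table at the −y, +y, −x, +x sides. The open box is on top of the table.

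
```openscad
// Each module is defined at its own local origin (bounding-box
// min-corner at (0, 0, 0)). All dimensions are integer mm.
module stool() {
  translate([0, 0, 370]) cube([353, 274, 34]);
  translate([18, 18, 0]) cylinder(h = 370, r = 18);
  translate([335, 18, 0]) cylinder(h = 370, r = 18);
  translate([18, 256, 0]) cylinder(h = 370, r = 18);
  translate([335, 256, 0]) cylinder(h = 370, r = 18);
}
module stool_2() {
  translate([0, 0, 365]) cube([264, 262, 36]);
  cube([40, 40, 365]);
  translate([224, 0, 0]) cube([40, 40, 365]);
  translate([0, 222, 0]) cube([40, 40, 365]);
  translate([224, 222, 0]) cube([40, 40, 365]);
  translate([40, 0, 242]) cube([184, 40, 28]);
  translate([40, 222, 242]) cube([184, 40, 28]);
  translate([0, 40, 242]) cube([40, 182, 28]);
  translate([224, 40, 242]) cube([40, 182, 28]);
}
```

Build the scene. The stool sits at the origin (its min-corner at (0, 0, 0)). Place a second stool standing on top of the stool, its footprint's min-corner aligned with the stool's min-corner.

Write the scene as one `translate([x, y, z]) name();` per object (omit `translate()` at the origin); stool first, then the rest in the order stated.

stool();
translate([0, 0, 404]) stool_2();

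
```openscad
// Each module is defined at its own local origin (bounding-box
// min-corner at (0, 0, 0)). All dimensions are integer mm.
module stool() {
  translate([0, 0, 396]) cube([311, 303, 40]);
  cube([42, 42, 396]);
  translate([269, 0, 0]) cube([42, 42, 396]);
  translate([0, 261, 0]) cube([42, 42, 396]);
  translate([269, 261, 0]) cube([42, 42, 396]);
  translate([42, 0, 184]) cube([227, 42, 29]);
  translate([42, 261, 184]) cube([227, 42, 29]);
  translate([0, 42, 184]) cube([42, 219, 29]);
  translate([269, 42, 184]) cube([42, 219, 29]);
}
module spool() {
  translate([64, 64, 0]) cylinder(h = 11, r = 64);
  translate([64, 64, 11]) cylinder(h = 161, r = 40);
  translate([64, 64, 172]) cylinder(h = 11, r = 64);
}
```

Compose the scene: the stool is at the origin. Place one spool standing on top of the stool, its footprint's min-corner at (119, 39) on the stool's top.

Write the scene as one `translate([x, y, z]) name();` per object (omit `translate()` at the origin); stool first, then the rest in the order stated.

stool();
translate([119, 39, 436]) spool();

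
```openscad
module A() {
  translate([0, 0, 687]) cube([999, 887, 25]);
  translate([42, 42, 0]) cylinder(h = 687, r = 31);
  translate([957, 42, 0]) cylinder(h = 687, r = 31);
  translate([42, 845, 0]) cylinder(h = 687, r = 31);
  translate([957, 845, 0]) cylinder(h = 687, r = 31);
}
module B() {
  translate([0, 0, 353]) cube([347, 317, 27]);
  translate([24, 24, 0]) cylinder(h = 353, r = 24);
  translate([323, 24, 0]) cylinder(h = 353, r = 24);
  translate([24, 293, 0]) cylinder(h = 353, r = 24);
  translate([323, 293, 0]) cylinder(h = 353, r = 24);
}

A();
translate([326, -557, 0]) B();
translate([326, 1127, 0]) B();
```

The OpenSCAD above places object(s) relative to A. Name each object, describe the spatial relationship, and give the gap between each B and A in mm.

Each stool's nearest face is 240 mm from the table's bounding box.

A is a table. B is a stool. Two stools sit around the table at the −y, +y sides. The gap between each stool and the table is 240 mm.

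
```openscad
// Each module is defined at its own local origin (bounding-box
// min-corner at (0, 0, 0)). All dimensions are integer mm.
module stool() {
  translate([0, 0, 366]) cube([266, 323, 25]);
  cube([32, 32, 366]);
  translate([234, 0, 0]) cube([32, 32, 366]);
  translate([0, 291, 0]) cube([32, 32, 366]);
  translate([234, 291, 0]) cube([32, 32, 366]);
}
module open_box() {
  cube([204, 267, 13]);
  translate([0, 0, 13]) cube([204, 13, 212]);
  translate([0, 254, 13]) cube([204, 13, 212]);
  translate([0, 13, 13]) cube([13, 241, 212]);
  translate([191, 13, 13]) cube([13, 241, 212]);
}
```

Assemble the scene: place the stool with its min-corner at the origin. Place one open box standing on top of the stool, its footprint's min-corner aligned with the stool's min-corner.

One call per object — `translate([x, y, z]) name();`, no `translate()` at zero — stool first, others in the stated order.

stool();
translate([0, 0, 391]) open_box();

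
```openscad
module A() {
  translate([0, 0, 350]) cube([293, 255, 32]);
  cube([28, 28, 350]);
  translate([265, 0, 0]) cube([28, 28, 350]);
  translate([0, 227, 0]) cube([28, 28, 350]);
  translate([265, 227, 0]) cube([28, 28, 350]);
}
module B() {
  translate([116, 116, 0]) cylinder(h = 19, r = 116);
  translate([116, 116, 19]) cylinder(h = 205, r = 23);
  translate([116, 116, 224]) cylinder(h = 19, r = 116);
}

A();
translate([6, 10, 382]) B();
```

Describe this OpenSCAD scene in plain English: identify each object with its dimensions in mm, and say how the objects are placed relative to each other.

A is a four-legged stool. The seat is 293×255 mm, 32 mm thick, top at z = 382 mm. It stands on four square legs, each 28×28 mm in cross-section, from z = 0 to the seat underside, each flush with a corner of the seat.

B is a spool: two coaxial disc flanges of radius 116 mm and thickness 19 mm, joined by a core cylinder of radius 23 mm and height 205 mm. The lower flange rests on z = 0 and the three cylinders share a vertical axis.

The spool is on top of the stool.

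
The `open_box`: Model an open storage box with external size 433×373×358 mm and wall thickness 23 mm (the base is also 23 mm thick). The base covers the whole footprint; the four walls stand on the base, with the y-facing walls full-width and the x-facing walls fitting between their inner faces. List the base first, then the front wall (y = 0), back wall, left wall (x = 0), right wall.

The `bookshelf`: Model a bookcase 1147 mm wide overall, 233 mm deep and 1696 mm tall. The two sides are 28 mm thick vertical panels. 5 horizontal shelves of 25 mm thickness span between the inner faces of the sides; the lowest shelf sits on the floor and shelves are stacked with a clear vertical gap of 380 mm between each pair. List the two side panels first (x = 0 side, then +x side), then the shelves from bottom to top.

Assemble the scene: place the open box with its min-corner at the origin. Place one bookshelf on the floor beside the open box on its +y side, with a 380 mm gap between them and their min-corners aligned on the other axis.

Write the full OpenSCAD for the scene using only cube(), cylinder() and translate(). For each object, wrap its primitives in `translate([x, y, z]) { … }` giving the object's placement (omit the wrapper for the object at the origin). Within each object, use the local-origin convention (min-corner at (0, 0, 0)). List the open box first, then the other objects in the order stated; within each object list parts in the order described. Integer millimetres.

cube([433, 373, 23]);
translate([0, 0, 23]) cube([433, 23, 335]);
translate([0, 350, 23]) cube([433, 23, 335]);
translate([0, 23, 23]) cube([23, 327, 335]);
translate([410, 23, 23]) cube([23, 327, 335]);
translate([0, 753, 0]) {
  cube([28, 233, 1696]);
  translate([1119, 0, 0]) cube([28, 233, 1696]);
  translate([28, 0, 0]) cube([1091, 233, 25]);
  translate([28, 0, 405]) cube([1091, 233, 25]);
  translate([28, 0, 810]) cube([1091, 233, 25]);
  translate([28, 0, 1215]) cube([1091, 233, 25]);
  translate([28, 0, 1620]) cube([1091, 233, 25]);
}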